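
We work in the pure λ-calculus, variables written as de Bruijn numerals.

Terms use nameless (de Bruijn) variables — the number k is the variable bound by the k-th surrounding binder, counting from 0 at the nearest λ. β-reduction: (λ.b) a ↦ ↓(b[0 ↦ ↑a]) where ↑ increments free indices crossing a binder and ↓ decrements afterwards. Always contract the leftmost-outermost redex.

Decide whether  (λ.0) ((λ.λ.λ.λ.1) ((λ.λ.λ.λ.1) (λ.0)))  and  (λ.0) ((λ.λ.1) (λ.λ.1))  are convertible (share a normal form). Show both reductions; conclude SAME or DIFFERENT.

Answer: SAME — A ⇓ λ.λ.λ.1, B ⇓ λ.λ.λ.1

Reduction:
Term A:
  start: (λ.0) ((λ.λ.λ.λ.1) ((λ.λ.λ.λ.1) (λ.0)))
  [1] (λ.λ.λ.λ.1) ((λ.λ.λ.λ.1) (λ.0))
  [2] λ.λ.λ.1

Term B:
  start: (λ.0) ((λ.λ.1) (λ.λ.1))
  [1] (λ.λ.1) (λ.λ.1)
  [2] λ.λ.λ.1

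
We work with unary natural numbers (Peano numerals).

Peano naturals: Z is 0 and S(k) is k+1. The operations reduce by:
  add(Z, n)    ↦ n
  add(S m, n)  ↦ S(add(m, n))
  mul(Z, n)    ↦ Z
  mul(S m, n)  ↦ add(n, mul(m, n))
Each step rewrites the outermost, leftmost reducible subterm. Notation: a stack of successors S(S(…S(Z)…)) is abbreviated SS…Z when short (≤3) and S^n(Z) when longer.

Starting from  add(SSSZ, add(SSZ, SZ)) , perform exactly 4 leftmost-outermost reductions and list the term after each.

Answer: after 4 steps: S(S(S(add(SSZ, SZ))))

Reduction:
  start: add(SSSZ, add(SSZ, SZ))
  [1] S(add(SSZ, add(SSZ, SZ)))
  [2] S(S(add(SZ, add(SSZ, SZ))))
  [3] S(S(S(add(Z, add(SSZ, SZ)))))
  [4] S(S(S(add(SSZ, SZ))))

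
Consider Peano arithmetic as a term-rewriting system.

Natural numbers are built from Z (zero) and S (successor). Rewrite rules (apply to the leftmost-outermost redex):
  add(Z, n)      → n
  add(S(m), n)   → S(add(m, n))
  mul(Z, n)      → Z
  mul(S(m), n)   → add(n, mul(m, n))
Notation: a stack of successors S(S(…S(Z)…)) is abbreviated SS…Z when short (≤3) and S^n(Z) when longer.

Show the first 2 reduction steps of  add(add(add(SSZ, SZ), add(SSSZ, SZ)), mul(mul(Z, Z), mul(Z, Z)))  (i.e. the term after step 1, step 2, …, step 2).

  start: add(add(add(SSZ, SZ), add(SSSZ, SZ)), mul(mul(Z, Z), mul(Z, Z)))
  step 1: add(add(S(add(SZ, SZ)), add(SSSZ, SZ)), mul(mul(Z, Z), mul(Z, Z)))
  step 2: add(S(add(add(SZ, SZ), add(SSSZ, SZ))), mul(mul(Z, Z), mul(Z, Z)))

Answer: after 2 steps: add(S(add(add(SZ, SZ), add(SSSZ, SZ))), mul(mul(Z, Z), mul(Z, Z)))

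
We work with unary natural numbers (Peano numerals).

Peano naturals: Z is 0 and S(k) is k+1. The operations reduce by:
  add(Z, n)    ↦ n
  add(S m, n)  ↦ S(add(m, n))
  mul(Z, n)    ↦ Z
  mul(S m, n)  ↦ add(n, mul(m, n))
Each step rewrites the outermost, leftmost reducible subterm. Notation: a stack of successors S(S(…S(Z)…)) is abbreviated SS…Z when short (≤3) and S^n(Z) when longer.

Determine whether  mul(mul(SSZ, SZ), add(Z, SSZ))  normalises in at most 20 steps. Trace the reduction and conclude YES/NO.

Answer: YES — reaches normal form S^4(Z) in 18 ≤ 20 steps

Working:
  start: mul(mul(SSZ, SZ), add(Z, SSZ))
  step 1: mul(add(SZ, mul(SZ, SZ)), add(Z, SSZ))
  step 2: mul(S(add(Z, mul(SZ, SZ))), add(Z, SSZ))
  step 3: add(add(Z, SSZ), mul(add(Z, mul(SZ, SZ)), add(Z, SSZ)))
  step 4: add(SSZ, mul(add(Z, mul(SZ, SZ)), add(Z, SSZ)))
  step 5: S(add(SZ, mul(add(Z, mul(SZ, SZ)), add(Z, SSZ))))
  step 6: S(S(add(Z, mul(add(Z, mul(SZ, SZ)), add(Z, SSZ)))))
  step 7: S(S(mul(add(Z, mul(SZ, SZ)), add(Z, SSZ))))
  step 8: S(S(mul(mul(SZ, SZ), add(Z, SSZ))))
  step 9: S(S(mul(add(SZ, mul(Z, SZ)), add(Z, SSZ))))
  step 10: S(S(mul(S(add(Z, mul(Z, SZ))), add(Z, SSZ))))
  step 11: S(S(add(add(Z, SSZ), mul(add(Z, mul(Z, SZ)), add(Z, SSZ)))))
  step 12: S(S(add(SSZ, mul(add(Z, mul(Z, SZ)), add(Z, SSZ)))))
  step 13: S(S(S(add(SZ, mul(add(Z, mul(Z, SZ)), add(Z, SSZ))))))
  step 14: S(S(S(S(add(Z, mul(add(Z, mul(Z, SZ)), add(Z, SSZ)))))))
  step 15: S(S(S(S(mul(add(Z, mul(Z, SZ)), add(Z, SSZ))))))
  step 16: S(S(S(S(mul(mul(Z, SZ), add(Z, SSZ))))))
  step 17: S(S(S(S(mul(Z, add(Z, SSZ))))))
  step 18: S^4(Z)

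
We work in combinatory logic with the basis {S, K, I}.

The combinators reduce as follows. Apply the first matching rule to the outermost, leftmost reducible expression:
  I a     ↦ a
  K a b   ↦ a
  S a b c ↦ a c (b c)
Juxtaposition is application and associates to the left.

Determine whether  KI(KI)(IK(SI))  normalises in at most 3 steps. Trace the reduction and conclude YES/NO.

  start: KI(KI)(IK(SI))
  step 1: I(IK(SI))
  step 2: IK(SI)
  step 3: K(SI)

Answer: YES — reaches normal form K(SI) in 3 ≤ 3 steps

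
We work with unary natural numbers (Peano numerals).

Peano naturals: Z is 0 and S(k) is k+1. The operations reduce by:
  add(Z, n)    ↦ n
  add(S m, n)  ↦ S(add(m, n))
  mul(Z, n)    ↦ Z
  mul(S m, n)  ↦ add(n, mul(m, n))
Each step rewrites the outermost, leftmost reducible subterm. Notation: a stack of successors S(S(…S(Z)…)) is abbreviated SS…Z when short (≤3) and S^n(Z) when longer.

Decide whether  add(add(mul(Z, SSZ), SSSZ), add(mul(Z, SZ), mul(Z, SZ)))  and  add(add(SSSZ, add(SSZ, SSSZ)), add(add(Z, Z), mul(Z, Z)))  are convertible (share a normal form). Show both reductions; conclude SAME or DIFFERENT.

Answer: DIFFERENT — A ⇓ SSSZ, B ⇓ S^8(Z)

Reduction:
Term A:
  start: add(add(mul(Z, SSZ), SSSZ), add(mul(Z, SZ), mul(Z, SZ)))
  [1] add(add(Z, SSSZ), add(mul(Z, SZ), mul(Z, SZ)))
  [2] add(SSSZ, add(mul(Z, SZ), mul(Z, SZ)))
  [3] S(add(SSZ, add(mul(Z, SZ), mul(Z, SZ))))
  [4] S(S(add(SZ, add(mul(Z, SZ), mul(Z, SZ)))))
  [5] S(S(S(add(Z, add(mul(Z, SZ), mul(Z, SZ))))))
  [6] S(S(S(add(mul(Z, SZ), mul(Z, SZ)))))
  [7] S(S(S(add(Z, mul(Z, SZ)))))
  [8] S(S(S(mul(Z, SZ))))
  [9] SSSZ

Term B:
  start: add(add(SSSZ, add(SSZ, SSSZ)), add(add(Z, Z), mul(Z, Z)))
  [1] add(S(add(SSZ, add(SSZ, SSSZ))), add(add(Z, Z), mul(Z, Z)))
  [2] S(add(add(SSZ, add(SSZ, SSSZ)), add(add(Z, Z), mul(Z, Z))))
  [3] S(add(S(add(SZ, add(SSZ, SSSZ))), add(add(Z, Z), mul(Z, Z))))
  [4] S(S(add(add(SZ, add(SSZ, SSSZ)), add(add(Z, Z), mul(Z, Z)))))
  [5] S(S(add(S(add(Z, add(SSZ, SSSZ))), add(add(Z, Z), mul(Z, Z)))))
  [6] S(S(S(add(add(Z, add(SSZ, SSSZ)), add(add(Z, Z), mul(Z, Z))))))
  [7] S(S(S(add(add(SSZ, SSSZ), add(add(Z, Z), mul(Z, Z))))))
  [8] S(S(S(add(S(add(SZ, SSSZ)), add(add(Z, Z), mul(Z, Z))))))
  [9] S(S(S(S(add(add(SZ, SSSZ), add(add(Z, Z), mul(Z, Z)))))))
  [10] S(S(S(S(add(S(add(Z, SSSZ)), add(add(Z, Z), mul(Z, Z)))))))
  [11] S(S(S(S(S(add(add(Z, SSSZ), add(add(Z, Z), mul(Z, Z))))))))
  [12] S(S(S(S(S(add(SSSZ, add(add(Z, Z), mul(Z, Z))))))))
  [13] S(S(S(S(S(S(add(SSZ, add(add(Z, Z), mul(Z, Z)))))))))
  [14] S(S(S(S(S(S(S(add(SZ, add(add(Z, Z), mul(Z, Z))))))))))
  [15] S(S(S(S(S(S(S(S(add(Z, add(add(Z, Z), mul(Z, Z)))))))))))
  [16] S(S(S(S(S(S(S(S(add(add(Z, Z), mul(Z, Z))))))))))
  [17] S(S(S(S(S(S(S(S(add(Z, mul(Z, Z))))))))))
  [18] S(S(S(S(S(S(S(S(mul(Z, Z)))))))))
  [19] S^8(Z)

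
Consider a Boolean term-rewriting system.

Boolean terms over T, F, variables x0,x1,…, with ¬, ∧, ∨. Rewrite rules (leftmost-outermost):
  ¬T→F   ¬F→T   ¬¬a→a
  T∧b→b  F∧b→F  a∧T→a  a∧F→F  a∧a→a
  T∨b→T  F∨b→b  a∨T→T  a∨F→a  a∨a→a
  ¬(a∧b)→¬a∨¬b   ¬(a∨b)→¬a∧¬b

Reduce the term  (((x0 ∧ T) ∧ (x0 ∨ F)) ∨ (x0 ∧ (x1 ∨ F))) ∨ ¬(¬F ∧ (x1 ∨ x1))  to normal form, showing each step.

Answer: normal form = (x0 ∨ (x0 ∧ x1)) ∨ ¬x1  (in 9 steps)

Working:
  start: (((x0 ∧ T) ∧ (x0 ∨ F)) ∨ (x0 ∧ (x1 ∨ F))) ∨ ¬(¬F ∧ (x1 ∨ x1))
  step 1: ((x0 ∧ (x0 ∨ F)) ∨ (x0 ∧ (x1 ∨ F))) ∨ ¬(¬F ∧ (x1 ∨ x1))
  step 2: ((x0 ∧ x0) ∨ (x0 ∧ (x1 ∨ F))) ∨ ¬(¬F ∧ (x1 ∨ x1))
  step 3: (x0 ∨ (x0 ∧ (x1 ∨ F))) ∨ ¬(¬F ∧ (x1 ∨ x1))
  step 4: (x0 ∨ (x0 ∧ x1)) ∨ ¬(¬F ∧ (x1 ∨ x1))
  step 5: (x0 ∨ (x0 ∧ x1)) ∨ (¬¬F ∨ ¬(x1 ∨ x1))
  step 6: (x0 ∨ (x0 ∧ x1)) ∨ (F ∨ ¬(x1 ∨ x1))
  step 7: (x0 ∨ (x0 ∧ x1)) ∨ ¬(x1 ∨ x1)
  step 8: (x0 ∨ (x0 ∧ x1)) ∨ (¬x1 ∧ ¬x1)
  step 9: (x0 ∨ (x0 ∧ x1)) ∨ ¬x1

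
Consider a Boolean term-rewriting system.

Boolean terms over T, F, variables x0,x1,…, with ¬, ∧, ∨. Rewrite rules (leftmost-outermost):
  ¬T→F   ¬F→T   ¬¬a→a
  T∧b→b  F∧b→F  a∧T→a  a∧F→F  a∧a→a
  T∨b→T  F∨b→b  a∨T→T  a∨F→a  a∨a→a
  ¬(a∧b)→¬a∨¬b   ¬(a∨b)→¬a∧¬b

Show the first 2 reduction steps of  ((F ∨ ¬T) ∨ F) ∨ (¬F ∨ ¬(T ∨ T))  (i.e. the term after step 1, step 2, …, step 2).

Answer: after 2 steps: ¬T ∨ (¬F ∨ ¬(T ∨ T))

Derivation:
  start: ((F ∨ ¬T) ∨ F) ∨ (¬F ∨ ¬(T ∨ T))
  step 1: (F ∨ ¬T) ∨ (¬F ∨ ¬(T ∨ T))
  step 2: ¬T ∨ (¬F ∨ ¬(T ∨ T))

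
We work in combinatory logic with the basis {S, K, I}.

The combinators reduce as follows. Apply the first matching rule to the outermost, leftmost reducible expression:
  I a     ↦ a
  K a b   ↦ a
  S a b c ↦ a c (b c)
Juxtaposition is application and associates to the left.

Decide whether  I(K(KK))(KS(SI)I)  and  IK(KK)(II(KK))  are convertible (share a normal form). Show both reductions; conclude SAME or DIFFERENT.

Answer: SAME — A ⇓ KK, B ⇓ KK

Working:
Term A:
  start: I(K(KK))(KS(SI)I)
  step 1: K(KK)(KS(SI)I)
  step 2: KK

Term B:
  start: IK(KK)(II(KK))
  step 1: K(KK)(II(KK))
  step 2: KK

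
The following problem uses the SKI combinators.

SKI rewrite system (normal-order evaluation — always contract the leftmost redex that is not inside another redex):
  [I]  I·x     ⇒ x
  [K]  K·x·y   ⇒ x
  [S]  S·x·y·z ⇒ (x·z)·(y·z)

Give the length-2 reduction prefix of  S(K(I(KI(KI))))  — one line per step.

Answer: after 2 steps: S(KI)

Reduction:
  start: S(K(I(KI(KI))))
  step 1: S(K(KI(KI)))
  step 2: S(KI)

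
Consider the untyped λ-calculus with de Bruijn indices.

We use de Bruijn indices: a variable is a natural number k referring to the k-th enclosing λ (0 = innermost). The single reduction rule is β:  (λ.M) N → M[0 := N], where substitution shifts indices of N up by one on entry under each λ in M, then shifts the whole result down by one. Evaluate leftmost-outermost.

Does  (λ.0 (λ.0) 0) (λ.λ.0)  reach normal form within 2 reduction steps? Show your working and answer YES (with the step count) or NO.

Answer: NO — after 2 steps the term is (λ.0) (λ.λ.0), not yet normal

Derivation:
  start: (λ.0 (λ.0) 0) (λ.λ.0)
  →1  (λ.λ.0) (λ.0) (λ.λ.0)
  →2  (λ.0) (λ.λ.0)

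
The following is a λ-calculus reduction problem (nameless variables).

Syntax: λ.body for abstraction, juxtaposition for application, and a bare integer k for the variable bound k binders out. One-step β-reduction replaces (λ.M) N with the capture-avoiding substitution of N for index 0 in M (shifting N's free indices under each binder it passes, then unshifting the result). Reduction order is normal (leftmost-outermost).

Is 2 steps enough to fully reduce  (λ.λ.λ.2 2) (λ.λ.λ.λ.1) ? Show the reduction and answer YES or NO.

  start: (λ.λ.λ.2 2) (λ.λ.λ.λ.1)
  →1  λ.λ.(λ.λ.λ.λ.1) (λ.λ.λ.λ.1)
  →2  λ.λ.λ.λ.λ.1

Answer: YES — reaches normal form λ.λ.λ.λ.λ.1 in 2 ≤ 2 steps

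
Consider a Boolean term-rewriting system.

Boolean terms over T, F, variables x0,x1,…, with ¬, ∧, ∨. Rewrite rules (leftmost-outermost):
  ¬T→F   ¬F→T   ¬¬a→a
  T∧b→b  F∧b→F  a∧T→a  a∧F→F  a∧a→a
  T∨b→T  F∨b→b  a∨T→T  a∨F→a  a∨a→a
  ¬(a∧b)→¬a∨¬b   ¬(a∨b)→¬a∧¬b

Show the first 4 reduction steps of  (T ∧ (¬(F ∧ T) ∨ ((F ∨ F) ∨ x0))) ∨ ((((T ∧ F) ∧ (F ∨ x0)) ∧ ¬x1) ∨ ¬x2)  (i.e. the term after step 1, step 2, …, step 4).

  start: (T ∧ (¬(F ∧ T) ∨ ((F ∨ F) ∨ x0))) ∨ ((((T ∧ F) ∧ (F ∨ x0)) ∧ ¬x1) ∨ ¬x2)
  [1] (¬(F ∧ T) ∨ ((F ∨ F) ∨ x0)) ∨ ((((T ∧ F) ∧ (F ∨ x0)) ∧ ¬x1) ∨ ¬x2)
  [2] ((¬F ∨ ¬T) ∨ ((F ∨ F) ∨ x0)) ∨ ((((T ∧ F) ∧ (F ∨ x0)) ∧ ¬x1) ∨ ¬x2)
  [3] ((T ∨ ¬T) ∨ ((F ∨ F) ∨ x0)) ∨ ((((T ∧ F) ∧ (F ∨ x0)) ∧ ¬x1) ∨ ¬x2)
  [4] (T ∨ ((F ∨ F) ∨ x0)) ∨ ((((T ∧ F) ∧ (F ∨ x0)) ∧ ¬x1) ∨ ¬x2)

Answer: after 4 steps: (T ∨ ((F ∨ F) ∨ x0)) ∨ ((((T ∧ F) ∧ (F ∨ x0)) ∧ ¬x1) ∨ ¬x2)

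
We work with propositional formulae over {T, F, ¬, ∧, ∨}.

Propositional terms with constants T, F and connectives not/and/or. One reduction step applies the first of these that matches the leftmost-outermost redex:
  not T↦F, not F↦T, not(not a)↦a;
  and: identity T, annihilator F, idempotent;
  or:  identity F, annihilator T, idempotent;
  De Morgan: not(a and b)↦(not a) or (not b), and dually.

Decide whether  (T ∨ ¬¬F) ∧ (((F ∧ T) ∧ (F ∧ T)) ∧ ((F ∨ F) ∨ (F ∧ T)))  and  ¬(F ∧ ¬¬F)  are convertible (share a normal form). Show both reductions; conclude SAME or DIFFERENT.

Answer: DIFFERENT — A ⇓ F, B ⇓ T

Derivation:
Term A:
  start: (T ∨ ¬¬F) ∧ (((F ∧ T) ∧ (F ∧ T)) ∧ ((F ∨ F) ∨ (F ∧ T)))
  step 1: T ∧ (((F ∧ T) ∧ (F ∧ T)) ∧ ((F ∨ F) ∨ (F ∧ T)))
  step 2: ((F ∧ T) ∧ (F ∧ T)) ∧ ((F ∨ F) ∨ (F ∧ T))
  step 3: (F ∧ T) ∧ ((F ∨ F) ∨ (F ∧ T))
  step 4: F ∧ ((F ∨ F) ∨ (F ∧ T))
  step 5: F

Term B:
  start: ¬(F ∧ ¬¬F)
  step 1: ¬F ∨ ¬¬¬F
  step 2: T ∨ ¬¬¬F
  step 3: T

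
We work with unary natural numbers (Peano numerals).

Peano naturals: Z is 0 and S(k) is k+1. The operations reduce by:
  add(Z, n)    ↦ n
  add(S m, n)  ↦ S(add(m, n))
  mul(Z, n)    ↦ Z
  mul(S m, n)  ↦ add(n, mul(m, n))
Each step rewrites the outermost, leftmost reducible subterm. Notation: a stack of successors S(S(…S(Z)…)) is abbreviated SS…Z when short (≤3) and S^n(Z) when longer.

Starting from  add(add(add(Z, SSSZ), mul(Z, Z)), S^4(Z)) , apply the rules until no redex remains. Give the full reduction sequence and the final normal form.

Answer: normal form = S^7(Z)  (in 10 steps)

Reduction:
  start: add(add(add(Z, SSSZ), mul(Z, Z)), S^4(Z))
  [1] add(add(SSSZ, mul(Z, Z)), S^4(Z))
  [2] add(S(add(SSZ, mul(Z, Z))), S^4(Z))
  [3] S(add(add(SSZ, mul(Z, Z)), S^4(Z)))
  [4] S(add(S(add(SZ, mul(Z, Z))), S^4(Z)))
  [5] S(S(add(add(SZ, mul(Z, Z)), S^4(Z))))
  [6] S(S(add(S(add(Z, mul(Z, Z))), S^4(Z))))
  [7] S(S(S(add(add(Z, mul(Z, Z)), S^4(Z)))))
  [8] S(S(S(add(mul(Z, Z), S^4(Z)))))
  [9] S(S(S(add(Z, S^4(Z)))))
  [10] S^7(Z)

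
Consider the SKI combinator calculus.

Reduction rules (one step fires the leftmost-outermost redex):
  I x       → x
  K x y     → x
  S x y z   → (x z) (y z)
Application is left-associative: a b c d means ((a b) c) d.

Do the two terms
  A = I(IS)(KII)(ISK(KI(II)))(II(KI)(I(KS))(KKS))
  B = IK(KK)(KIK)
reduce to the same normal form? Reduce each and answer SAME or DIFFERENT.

Answer: SAME — A ⇓ KK, B ⇓ KK

Working:
Term A:
  start: I(IS)(KII)(ISK(KI(II)))(II(KI)(I(KS))(KKS))
  [1] IS(KII)(ISK(KI(II)))(II(KI)(I(KS))(KKS))
  [2] S(KII)(ISK(KI(II)))(II(KI)(I(KS))(KKS))
  [3] KII(II(KI)(I(KS))(KKS))(ISK(KI(II))(II(KI)(I(KS))(KKS)))
  [4] I(II(KI)(I(KS))(KKS))(ISK(KI(II))(II(KI)(I(KS))(KKS)))
  [5] II(KI)(I(KS))(KKS)(ISK(KI(II))(II(KI)(I(KS))(KKS)))
  [6] I(KI)(I(KS))(KKS)(ISK(KI(II))(II(KI)(I(KS))(KKS)))
  [7] KI(I(KS))(KKS)(ISK(KI(II))(II(KI)(I(KS))(KKS)))
  [8] I(KKS)(ISK(KI(II))(II(KI)(I(KS))(KKS)))
  [9] KKS(ISK(KI(II))(II(KI)(I(KS))(KKS)))
  [10] K(ISK(KI(II))(II(KI)(I(KS))(KKS)))
  [11] K(SK(KI(II))(II(KI)(I(KS))(KKS)))
  [12] K(K(II(KI)(I(KS))(KKS))(KI(II)(II(KI)(I(KS))(KKS))))
  [13] K(II(KI)(I(KS))(KKS))
  [14] K(I(KI)(I(KS))(KKS))
  [15] K(KI(I(KS))(KKS))
  [16] K(I(KKS))
  [17] K(KKS)
  [18] KK

Term B:
  start: IK(KK)(KIK)
  [1] K(KK)(KIK)
  [2] KK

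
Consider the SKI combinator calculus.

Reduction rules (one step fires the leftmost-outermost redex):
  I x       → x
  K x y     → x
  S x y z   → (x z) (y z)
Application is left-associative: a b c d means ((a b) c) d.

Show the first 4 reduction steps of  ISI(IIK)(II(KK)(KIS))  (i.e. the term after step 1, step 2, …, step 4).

Answer: after 4 steps: I(KK)(KIS)(IIK(II(KK)(KIS)))

Derivation:
  start: ISI(IIK)(II(KK)(KIS))
  step 1: SI(IIK)(II(KK)(KIS))
  step 2: I(II(KK)(KIS))(IIK(II(KK)(KIS)))
  step 3: II(KK)(KIS)(IIK(II(KK)(KIS)))
  step 4: I(KK)(KIS)(IIK(II(KK)(KIS)))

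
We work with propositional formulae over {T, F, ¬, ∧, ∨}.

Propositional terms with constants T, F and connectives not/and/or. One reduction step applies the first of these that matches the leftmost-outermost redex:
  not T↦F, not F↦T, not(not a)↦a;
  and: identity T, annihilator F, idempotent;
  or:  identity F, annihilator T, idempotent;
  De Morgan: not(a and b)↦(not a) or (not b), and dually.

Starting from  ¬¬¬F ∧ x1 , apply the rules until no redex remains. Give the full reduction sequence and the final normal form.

  start: ¬¬¬F ∧ x1
  [1] ¬F ∧ x1
  [2] T ∧ x1
  [3] x1

Answer: normal form = x1  (in 3 steps)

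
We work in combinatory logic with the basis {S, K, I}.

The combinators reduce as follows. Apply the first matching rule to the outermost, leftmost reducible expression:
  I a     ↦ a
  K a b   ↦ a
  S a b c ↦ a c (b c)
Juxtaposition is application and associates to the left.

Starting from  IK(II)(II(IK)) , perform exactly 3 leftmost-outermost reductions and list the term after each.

  start: IK(II)(II(IK))
  step 1: K(II)(II(IK))
  step 2: II
  step 3: I

Answer: after 3 steps: I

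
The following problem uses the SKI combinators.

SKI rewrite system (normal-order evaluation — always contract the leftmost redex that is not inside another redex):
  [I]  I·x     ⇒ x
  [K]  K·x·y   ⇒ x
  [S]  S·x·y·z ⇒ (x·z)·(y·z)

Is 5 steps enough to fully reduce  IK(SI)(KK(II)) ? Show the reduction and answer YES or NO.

Answer: YES — reaches normal form SI in 2 ≤ 5 steps

Derivation:
  start: IK(SI)(KK(II))
  [1] K(SI)(KK(II))
  [2] SI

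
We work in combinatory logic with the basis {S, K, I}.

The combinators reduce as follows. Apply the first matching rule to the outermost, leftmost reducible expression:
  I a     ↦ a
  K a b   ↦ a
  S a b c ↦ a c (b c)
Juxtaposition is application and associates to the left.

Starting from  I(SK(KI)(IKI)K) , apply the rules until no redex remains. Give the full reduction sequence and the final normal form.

Answer: normal form = I  (in 5 steps)

Derivation:
  start: I(SK(KI)(IKI)K)
  step 1: SK(KI)(IKI)K
  step 2: K(IKI)(KI(IKI))K
  step 3: IKIK
  step 4: KIK
  step 5: I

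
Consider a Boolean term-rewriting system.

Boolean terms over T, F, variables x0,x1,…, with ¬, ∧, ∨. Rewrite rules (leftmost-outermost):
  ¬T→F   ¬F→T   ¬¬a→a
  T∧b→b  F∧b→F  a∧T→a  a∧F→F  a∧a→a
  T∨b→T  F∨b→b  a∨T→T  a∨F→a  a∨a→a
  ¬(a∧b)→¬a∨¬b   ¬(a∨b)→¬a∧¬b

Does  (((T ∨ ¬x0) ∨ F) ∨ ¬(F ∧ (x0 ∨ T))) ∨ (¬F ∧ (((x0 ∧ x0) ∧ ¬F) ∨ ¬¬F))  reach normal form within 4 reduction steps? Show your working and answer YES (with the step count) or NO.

  start: (((T ∨ ¬x0) ∨ F) ∨ ¬(F ∧ (x0 ∨ T))) ∨ (¬F ∧ (((x0 ∧ x0) ∧ ¬F) ∨ ¬¬F))
  →1  ((T ∨ ¬x0) ∨ ¬(F ∧ (x0 ∨ T))) ∨ (¬F ∧ (((x0 ∧ x0) ∧ ¬F) ∨ ¬¬F))
  →2  (T ∨ ¬(F ∧ (x0 ∨ T))) ∨ (¬F ∧ (((x0 ∧ x0) ∧ ¬F) ∨ ¬¬F))
  →3  T ∨ (¬F ∧ (((x0 ∧ x0) ∧ ¬F) ∨ ¬¬F))
  →4  T

Answer: YES — reaches normal form T in 4 ≤ 4 steps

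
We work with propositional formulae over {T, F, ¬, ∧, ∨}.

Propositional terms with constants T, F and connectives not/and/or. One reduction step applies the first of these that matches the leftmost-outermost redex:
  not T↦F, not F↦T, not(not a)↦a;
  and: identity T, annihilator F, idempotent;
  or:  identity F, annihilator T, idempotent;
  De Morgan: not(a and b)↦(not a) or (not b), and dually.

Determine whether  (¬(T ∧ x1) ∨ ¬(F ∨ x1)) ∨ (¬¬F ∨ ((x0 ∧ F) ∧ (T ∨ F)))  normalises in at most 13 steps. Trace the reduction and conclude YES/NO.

  start: (¬(T ∧ x1) ∨ ¬(F ∨ x1)) ∨ (¬¬F ∨ ((x0 ∧ F) ∧ (T ∨ F)))
  [1] ((¬T ∨ ¬x1) ∨ ¬(F ∨ x1)) ∨ (¬¬F ∨ ((x0 ∧ F) ∧ (T ∨ F)))
  [2] ((F ∨ ¬x1) ∨ ¬(F ∨ x1)) ∨ (¬¬F ∨ ((x0 ∧ F) ∧ (T ∨ F)))
  [3] (¬x1 ∨ ¬(F ∨ x1)) ∨ (¬¬F ∨ ((x0 ∧ F) ∧ (T ∨ F)))
  [4] (¬x1 ∨ (¬F ∧ ¬x1)) ∨ (¬¬F ∨ ((x0 ∧ F) ∧ (T ∨ F)))
  [5] (¬x1 ∨ (T ∧ ¬x1)) ∨ (¬¬F ∨ ((x0 ∧ F) ∧ (T ∨ F)))
  [6] (¬x1 ∨ ¬x1) ∨ (¬¬F ∨ ((x0 ∧ F) ∧ (T ∨ F)))
  [7] ¬x1 ∨ (¬¬F ∨ ((x0 ∧ F) ∧ (T ∨ F)))
  [8] ¬x1 ∨ (F ∨ ((x0 ∧ F) ∧ (T ∨ F)))
  [9] ¬x1 ∨ ((x0 ∧ F) ∧ (T ∨ F))
  [10] ¬x1 ∨ (F ∧ (T ∨ F))
  [11] ¬x1 ∨ F
  [12] ¬x1

Answer: YES — reaches normal form ¬x1 in 12 ≤ 13 steps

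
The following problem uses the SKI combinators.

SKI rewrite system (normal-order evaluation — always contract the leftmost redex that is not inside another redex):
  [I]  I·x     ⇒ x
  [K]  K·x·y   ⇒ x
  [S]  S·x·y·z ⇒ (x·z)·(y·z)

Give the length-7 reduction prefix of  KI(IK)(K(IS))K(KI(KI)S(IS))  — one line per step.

Answer: after 7 steps: S(SS)

Reduction:
  start: KI(IK)(K(IS))K(KI(KI)S(IS))
  step 1: I(K(IS))K(KI(KI)S(IS))
  step 2: K(IS)K(KI(KI)S(IS))
  step 3: IS(KI(KI)S(IS))
  step 4: S(KI(KI)S(IS))
  step 5: S(IS(IS))
  step 6: S(S(IS))
  step 7: S(SS)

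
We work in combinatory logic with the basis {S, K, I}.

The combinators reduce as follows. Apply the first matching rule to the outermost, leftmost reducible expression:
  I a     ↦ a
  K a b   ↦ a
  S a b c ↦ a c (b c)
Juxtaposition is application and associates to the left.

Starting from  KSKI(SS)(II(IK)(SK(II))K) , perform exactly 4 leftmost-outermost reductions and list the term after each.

Answer: after 4 steps: I(IK)(SK(II))K(SS(II(IK)(SK(II))K))

Derivation:
  start: KSKI(SS)(II(IK)(SK(II))K)
  [1] SI(SS)(II(IK)(SK(II))K)
  [2] I(II(IK)(SK(II))K)(SS(II(IK)(SK(II))K))
  [3] II(IK)(SK(II))K(SS(II(IK)(SK(II))K))
  [4] I(IK)(SK(II))K(SS(II(IK)(SK(II))K))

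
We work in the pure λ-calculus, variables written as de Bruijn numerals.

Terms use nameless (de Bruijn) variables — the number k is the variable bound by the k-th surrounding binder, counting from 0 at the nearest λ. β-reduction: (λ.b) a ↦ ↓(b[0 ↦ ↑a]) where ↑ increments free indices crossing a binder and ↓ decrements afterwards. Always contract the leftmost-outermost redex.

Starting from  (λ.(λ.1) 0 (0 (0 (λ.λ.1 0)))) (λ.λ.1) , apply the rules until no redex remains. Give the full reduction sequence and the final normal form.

  start: (λ.(λ.1) 0 (0 (0 (λ.λ.1 0)))) (λ.λ.1)
  [1] (λ.λ.λ.1) (λ.λ.1) ((λ.λ.1) ((λ.λ.1) (λ.λ.1 0)))
  [2] (λ.λ.1) ((λ.λ.1) ((λ.λ.1) (λ.λ.1 0)))
  [3] λ.(λ.λ.1) ((λ.λ.1) (λ.λ.1 0))
  [4] λ.λ.(λ.λ.1) (λ.λ.1 0)
  [5] λ.λ.λ.λ.λ.1 0

Answer: normal form = λ.λ.λ.λ.λ.1 0  (in 5 steps)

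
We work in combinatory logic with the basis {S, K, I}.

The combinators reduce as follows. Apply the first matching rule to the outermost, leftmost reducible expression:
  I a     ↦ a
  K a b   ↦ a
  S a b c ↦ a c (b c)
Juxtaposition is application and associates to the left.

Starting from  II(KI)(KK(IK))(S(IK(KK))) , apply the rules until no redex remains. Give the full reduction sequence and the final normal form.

  start: II(KI)(KK(IK))(S(IK(KK)))
  [1] I(KI)(KK(IK))(S(IK(KK)))
  [2] KI(KK(IK))(S(IK(KK)))
  [3] I(S(IK(KK)))
  [4] S(IK(KK))
  [5] S(K(KK))

Answer: normal form = S(K(KK))  (in 5 steps)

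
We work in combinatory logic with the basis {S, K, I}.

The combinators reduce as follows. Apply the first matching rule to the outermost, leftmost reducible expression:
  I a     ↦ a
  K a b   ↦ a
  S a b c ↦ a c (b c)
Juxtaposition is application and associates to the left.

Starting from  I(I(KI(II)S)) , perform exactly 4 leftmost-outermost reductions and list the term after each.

  start: I(I(KI(II)S))
  step 1: I(KI(II)S)
  step 2: KI(II)S
  step 3: IS
  step 4: S

Answer: after 4 steps: S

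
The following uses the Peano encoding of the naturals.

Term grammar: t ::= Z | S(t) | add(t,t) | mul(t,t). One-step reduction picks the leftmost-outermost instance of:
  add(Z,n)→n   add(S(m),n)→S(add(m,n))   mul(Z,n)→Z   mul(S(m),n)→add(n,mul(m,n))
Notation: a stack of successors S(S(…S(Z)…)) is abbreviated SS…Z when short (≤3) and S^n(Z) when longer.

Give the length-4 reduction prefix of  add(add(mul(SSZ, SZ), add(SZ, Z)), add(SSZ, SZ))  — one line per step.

  start: add(add(mul(SSZ, SZ), add(SZ, Z)), add(SSZ, SZ))
  [1] add(add(add(SZ, mul(SZ, SZ)), add(SZ, Z)), add(SSZ, SZ))
  [2] add(add(S(add(Z, mul(SZ, SZ))), add(SZ, Z)), add(SSZ, SZ))
  [3] add(S(add(add(Z, mul(SZ, SZ)), add(SZ, Z))), add(SSZ, SZ))
  [4] S(add(add(add(Z, mul(SZ, SZ)), add(SZ, Z)), add(SSZ, SZ)))

Answer: after 4 steps: S(add(add(add(Z, mul(SZ, SZ)), add(SZ, Z)), add(SSZ, SZ)))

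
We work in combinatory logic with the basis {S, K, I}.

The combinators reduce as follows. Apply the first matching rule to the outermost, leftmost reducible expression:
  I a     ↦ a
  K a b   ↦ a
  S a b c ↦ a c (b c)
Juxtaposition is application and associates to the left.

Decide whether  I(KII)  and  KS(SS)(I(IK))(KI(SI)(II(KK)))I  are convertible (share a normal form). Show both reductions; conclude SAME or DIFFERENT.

Answer: SAME — A ⇓ I, B ⇓ I

Reduction:
Term A:
  start: I(KII)
  step 1: KII
  step 2: I

Term B:
  start: KS(SS)(I(IK))(KI(SI)(II(KK)))I
  step 1: S(I(IK))(KI(SI)(II(KK)))I
  step 2: I(IK)I(KI(SI)(II(KK))I)
  step 3: IKI(KI(SI)(II(KK))I)
  step 4: KI(KI(SI)(II(KK))I)
  step 5: I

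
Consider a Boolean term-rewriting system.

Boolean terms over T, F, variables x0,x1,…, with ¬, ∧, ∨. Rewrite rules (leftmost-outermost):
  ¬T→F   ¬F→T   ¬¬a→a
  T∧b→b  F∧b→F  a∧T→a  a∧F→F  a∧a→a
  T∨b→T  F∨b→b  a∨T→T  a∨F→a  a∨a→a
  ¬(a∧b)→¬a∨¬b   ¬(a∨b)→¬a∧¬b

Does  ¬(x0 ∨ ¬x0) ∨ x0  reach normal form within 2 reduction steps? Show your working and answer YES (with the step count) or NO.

Answer: YES — reaches normal form (¬x0 ∧ x0) ∨ x0 in 2 ≤ 2 steps

Working:
  start: ¬(x0 ∨ ¬x0) ∨ x0
  →1  (¬x0 ∧ ¬¬x0) ∨ x0
  →2  (¬x0 ∧ x0) ∨ x0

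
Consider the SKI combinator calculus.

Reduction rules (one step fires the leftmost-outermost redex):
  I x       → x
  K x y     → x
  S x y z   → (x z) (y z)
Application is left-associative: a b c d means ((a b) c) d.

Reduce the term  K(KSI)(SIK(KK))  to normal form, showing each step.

Answer: normal form = S  (in 2 steps)

Working:
  start: K(KSI)(SIK(KK))
  step 1: KSI
  step 2: S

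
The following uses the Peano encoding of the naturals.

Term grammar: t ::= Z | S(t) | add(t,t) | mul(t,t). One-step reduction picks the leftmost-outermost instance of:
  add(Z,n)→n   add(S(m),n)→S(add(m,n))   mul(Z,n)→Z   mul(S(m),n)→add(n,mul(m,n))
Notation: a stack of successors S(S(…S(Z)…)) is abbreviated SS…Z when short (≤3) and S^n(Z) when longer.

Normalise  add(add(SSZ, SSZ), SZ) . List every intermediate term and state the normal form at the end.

  start: add(add(SSZ, SSZ), SZ)
  [1] add(S(add(SZ, SSZ)), SZ)
  [2] S(add(add(SZ, SSZ), SZ))
  [3] S(add(S(add(Z, SSZ)), SZ))
  [4] S(S(add(add(Z, SSZ), SZ)))
  [5] S(S(add(SSZ, SZ)))
  [6] S(S(S(add(SZ, SZ))))
  [7] S(S(S(S(add(Z, SZ)))))
  [8] S^5(Z)

Answer: normal form = S^5(Z)  (in 8 steps)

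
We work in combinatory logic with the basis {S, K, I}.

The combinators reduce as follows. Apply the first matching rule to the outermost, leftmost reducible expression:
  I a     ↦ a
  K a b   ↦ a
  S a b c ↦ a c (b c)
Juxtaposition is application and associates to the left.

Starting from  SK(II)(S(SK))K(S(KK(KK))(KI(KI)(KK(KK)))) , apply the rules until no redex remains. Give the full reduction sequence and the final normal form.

  start: SK(II)(S(SK))K(S(KK(KK))(KI(KI)(KK(KK))))
  step 1: K(S(SK))(II(S(SK)))K(S(KK(KK))(KI(KI)(KK(KK))))
  step 2: S(SK)K(S(KK(KK))(KI(KI)(KK(KK))))
  step 3: SK(S(KK(KK))(KI(KI)(KK(KK))))(K(S(KK(KK))(KI(KI)(KK(KK)))))
  step 4: K(K(S(KK(KK))(KI(KI)(KK(KK)))))(S(KK(KK))(KI(KI)(KK(KK)))(K(S(KK(KK))(KI(KI)(KK(KK))))))
  step 5: K(S(KK(KK))(KI(KI)(KK(KK))))
  step 6: K(SK(KI(KI)(KK(KK))))
  step 7: K(SK(I(KK(KK))))
  step 8: K(SK(KK(KK)))
  step 9: K(SKK)

Answer: normal form = K(SKK)  (in 9 steps)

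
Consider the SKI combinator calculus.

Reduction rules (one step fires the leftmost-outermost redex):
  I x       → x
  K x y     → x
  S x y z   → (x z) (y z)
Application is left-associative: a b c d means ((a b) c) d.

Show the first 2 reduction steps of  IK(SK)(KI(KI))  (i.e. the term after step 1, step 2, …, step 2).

Answer: after 2 steps: SK

Reduction:
  start: IK(SK)(KI(KI))
  →1  K(SK)(KI(KI))
  →2  SK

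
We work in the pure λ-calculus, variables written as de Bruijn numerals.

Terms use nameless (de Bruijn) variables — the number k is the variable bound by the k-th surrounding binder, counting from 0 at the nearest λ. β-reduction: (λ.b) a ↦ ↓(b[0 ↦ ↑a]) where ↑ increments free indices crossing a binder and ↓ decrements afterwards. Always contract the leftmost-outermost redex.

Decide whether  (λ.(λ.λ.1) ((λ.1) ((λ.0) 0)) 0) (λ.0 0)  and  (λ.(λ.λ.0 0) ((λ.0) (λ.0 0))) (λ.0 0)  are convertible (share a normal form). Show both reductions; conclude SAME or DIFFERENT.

Term A:
  start: (λ.(λ.λ.1) ((λ.1) ((λ.0) 0)) 0) (λ.0 0)
  [1] (λ.λ.1) ((λ.λ.0 0) ((λ.0) (λ.0 0))) (λ.0 0)
  [2] (λ.(λ.λ.0 0) ((λ.0) (λ.0 0))) (λ.0 0)
  [3] (λ.λ.0 0) ((λ.0) (λ.0 0))
  [4] λ.0 0

Term B:
  start: (λ.(λ.λ.0 0) ((λ.0) (λ.0 0))) (λ.0 0)
  [1] (λ.λ.0 0) ((λ.0) (λ.0 0))
  [2] λ.0 0

Answer: SAME — A ⇓ λ.0 0, B ⇓ λ.0 0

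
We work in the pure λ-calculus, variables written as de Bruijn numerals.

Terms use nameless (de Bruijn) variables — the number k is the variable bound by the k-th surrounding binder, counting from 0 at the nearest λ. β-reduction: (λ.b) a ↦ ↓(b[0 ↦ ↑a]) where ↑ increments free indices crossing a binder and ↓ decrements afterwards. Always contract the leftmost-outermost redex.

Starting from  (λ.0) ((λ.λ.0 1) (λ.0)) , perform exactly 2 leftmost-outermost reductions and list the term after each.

  start: (λ.0) ((λ.λ.0 1) (λ.0))
  step 1: (λ.λ.0 1) (λ.0)
  step 2: λ.0 (λ.0)

Answer: after 2 steps: λ.0 (λ.0)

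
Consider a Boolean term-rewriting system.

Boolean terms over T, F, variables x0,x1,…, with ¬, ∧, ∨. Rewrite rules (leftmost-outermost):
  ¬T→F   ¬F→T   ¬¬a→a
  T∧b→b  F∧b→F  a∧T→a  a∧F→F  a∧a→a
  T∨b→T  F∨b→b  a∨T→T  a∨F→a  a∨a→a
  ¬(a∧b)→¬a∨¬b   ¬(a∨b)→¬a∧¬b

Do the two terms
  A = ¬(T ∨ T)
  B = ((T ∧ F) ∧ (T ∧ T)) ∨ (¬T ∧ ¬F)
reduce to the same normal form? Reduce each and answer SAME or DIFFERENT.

Answer: SAME — A ⇓ F, B ⇓ F

Reduction:
Term A:
  start: ¬(T ∨ T)
  step 1: ¬T ∧ ¬T
  step 2: ¬T
  step 3: F

Term B:
  start: ((T ∧ F) ∧ (T ∧ T)) ∨ (¬T ∧ ¬F)
  step 1: (F ∧ (T ∧ T)) ∨ (¬T ∧ ¬F)
  step 2: F ∨ (¬T ∧ ¬F)
  step 3: ¬T ∧ ¬F
  step 4: F ∧ ¬F
  step 5: F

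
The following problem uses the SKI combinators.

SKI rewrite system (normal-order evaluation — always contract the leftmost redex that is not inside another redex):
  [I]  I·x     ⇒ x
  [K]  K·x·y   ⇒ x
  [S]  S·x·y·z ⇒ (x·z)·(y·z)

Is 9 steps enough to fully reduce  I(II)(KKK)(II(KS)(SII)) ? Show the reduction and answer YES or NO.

Answer: YES — reaches normal form KS in 7 ≤ 9 steps

Working:
  start: I(II)(KKK)(II(KS)(SII))
  step 1: II(KKK)(II(KS)(SII))
  step 2: I(KKK)(II(KS)(SII))
  step 3: KKK(II(KS)(SII))
  step 4: K(II(KS)(SII))
  step 5: K(I(KS)(SII))
  step 6: K(KS(SII))
  step 7: KS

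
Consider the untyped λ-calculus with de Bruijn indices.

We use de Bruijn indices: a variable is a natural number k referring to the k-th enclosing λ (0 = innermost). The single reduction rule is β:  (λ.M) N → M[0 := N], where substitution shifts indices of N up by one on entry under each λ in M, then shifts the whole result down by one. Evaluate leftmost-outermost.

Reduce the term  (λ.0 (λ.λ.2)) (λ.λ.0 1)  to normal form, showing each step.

  start: (λ.0 (λ.λ.2)) (λ.λ.0 1)
  step 1: (λ.λ.0 1) (λ.λ.λ.λ.0 1)
  step 2: λ.0 (λ.λ.λ.λ.0 1)

Answer: normal form = λ.0 (λ.λ.λ.λ.0 1)  (in 2 steps)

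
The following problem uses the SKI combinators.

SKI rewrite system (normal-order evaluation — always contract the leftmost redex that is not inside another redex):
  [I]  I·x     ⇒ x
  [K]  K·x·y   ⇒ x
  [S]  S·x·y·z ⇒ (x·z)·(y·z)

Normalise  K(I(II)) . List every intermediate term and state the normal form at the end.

Answer: normal form = KI  (in 2 steps)

Reduction:
  start: K(I(II))
  [1] K(II)
  [2] KI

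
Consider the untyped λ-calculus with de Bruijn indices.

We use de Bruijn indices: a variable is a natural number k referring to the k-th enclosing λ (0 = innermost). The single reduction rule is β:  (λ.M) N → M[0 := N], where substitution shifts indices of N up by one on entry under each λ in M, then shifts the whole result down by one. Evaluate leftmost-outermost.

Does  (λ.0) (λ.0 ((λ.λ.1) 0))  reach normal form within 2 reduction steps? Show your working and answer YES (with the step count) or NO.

Answer: YES — reaches normal form λ.0 (λ.1) in 2 ≤ 2 steps

Reduction:
  start: (λ.0) (λ.0 ((λ.λ.1) 0))
  →1  λ.0 ((λ.λ.1) 0)
  →2  λ.0 (λ.1)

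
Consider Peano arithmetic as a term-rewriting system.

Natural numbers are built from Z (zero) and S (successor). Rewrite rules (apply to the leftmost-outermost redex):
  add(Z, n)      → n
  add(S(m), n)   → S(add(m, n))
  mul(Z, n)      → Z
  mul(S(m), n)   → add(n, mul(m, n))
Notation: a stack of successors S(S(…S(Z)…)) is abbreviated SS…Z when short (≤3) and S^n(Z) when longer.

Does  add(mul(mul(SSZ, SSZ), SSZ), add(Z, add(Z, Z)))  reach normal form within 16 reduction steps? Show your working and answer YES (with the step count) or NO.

  start: add(mul(mul(SSZ, SSZ), SSZ), add(Z, add(Z, Z)))
  [1] add(mul(add(SSZ, mul(SZ, SSZ)), SSZ), add(Z, add(Z, Z)))
  [2] add(mul(S(add(SZ, mul(SZ, SSZ))), SSZ), add(Z, add(Z, Z)))
  [3] add(add(SSZ, mul(add(SZ, mul(SZ, SSZ)), SSZ)), add(Z, add(Z, Z)))
  [4] add(S(add(SZ, mul(add(SZ, mul(SZ, SSZ)), SSZ))), add(Z, add(Z, Z)))
  [5] S(add(add(SZ, mul(add(SZ, mul(SZ, SSZ)), SSZ)), add(Z, add(Z, Z))))
  [6] S(add(S(add(Z, mul(add(SZ, mul(SZ, SSZ)), SSZ))), add(Z, add(Z, Z))))
  [7] S(S(add(add(Z, mul(add(SZ, mul(SZ, SSZ)), SSZ)), add(Z, add(Z, Z)))))
  [8] S(S(add(mul(add(SZ, mul(SZ, SSZ)), SSZ), add(Z, add(Z, Z)))))
  [9] S(S(add(mul(S(add(Z, mul(SZ, SSZ))), SSZ), add(Z, add(Z, Z)))))
  [10] S(S(add(add(SSZ, mul(add(Z, mul(SZ, SSZ)), SSZ)), add(Z, add(Z, Z)))))
  [11] S(S(add(S(add(SZ, mul(add(Z, mul(SZ, SSZ)), SSZ))), add(Z, add(Z, Z)))))
  [12] S(S(S(add(add(SZ, mul(add(Z, mul(SZ, SSZ)), SSZ)), add(Z, add(Z, Z))))))
  [13] S(S(S(add(S(add(Z, mul(add(Z, mul(SZ, SSZ)), SSZ))), add(Z, add(Z, Z))))))
  [14] S(S(S(S(add(add(Z, mul(add(Z, mul(SZ, SSZ)), SSZ)), add(Z, add(Z, Z)))))))
  [15] S(S(S(S(add(mul(add(Z, mul(SZ, SSZ)), SSZ), add(Z, add(Z, Z)))))))
  [16] S(S(S(S(add(mul(mul(SZ, SSZ), SSZ), add(Z, add(Z, Z)))))))

Answer: NO — after 16 steps the term is S(S(S(S(add(mul(mul(SZ, SSZ), SSZ), add(Z, add(Z, Z))))))), not yet normal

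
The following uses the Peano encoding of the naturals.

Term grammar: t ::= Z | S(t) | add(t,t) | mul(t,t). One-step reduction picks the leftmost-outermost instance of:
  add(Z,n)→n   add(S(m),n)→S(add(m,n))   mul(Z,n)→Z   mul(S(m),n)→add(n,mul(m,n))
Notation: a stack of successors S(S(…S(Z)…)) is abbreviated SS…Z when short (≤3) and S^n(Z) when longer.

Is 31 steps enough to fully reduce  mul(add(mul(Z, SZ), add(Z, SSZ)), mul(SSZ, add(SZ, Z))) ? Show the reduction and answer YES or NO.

Answer: NO — after 31 steps the term is S(S(S(S(add(mul(Z, add(SZ, Z)), mul(Z, mul(SSZ, add(SZ, Z)))))))), not yet normal

Working:
  start: mul(add(mul(Z, SZ), add(Z, SSZ)), mul(SSZ, add(SZ, Z)))
  step 1: mul(add(Z, add(Z, SSZ)), mul(SSZ, add(SZ, Z)))
  step 2: mul(add(Z, SSZ), mul(SSZ, add(SZ, Z)))
  step 3: mul(SSZ, mul(SSZ, add(SZ, Z)))
  step 4: add(mul(SSZ, add(SZ, Z)), mul(SZ, mul(SSZ, add(SZ, Z))))
  step 5: add(add(add(SZ, Z), mul(SZ, add(SZ, Z))), mul(SZ, mul(SSZ, add(SZ, Z))))
  step 6: add(add(S(add(Z, Z)), mul(SZ, add(SZ, Z))), mul(SZ, mul(SSZ, add(SZ, Z))))
  step 7: add(S(add(add(Z, Z), mul(SZ, add(SZ, Z)))), mul(SZ, mul(SSZ, add(SZ, Z))))
  step 8: S(add(add(add(Z, Z), mul(SZ, add(SZ, Z))), mul(SZ, mul(SSZ, add(SZ, Z)))))
  step 9: S(add(add(Z, mul(SZ, add(SZ, Z))), mul(SZ, mul(SSZ, add(SZ, Z)))))
  step 10: S(add(mul(SZ, add(SZ, Z)), mul(SZ, mul(SSZ, add(SZ, Z)))))
  step 11: S(add(add(add(SZ, Z), mul(Z, add(SZ, Z))), mul(SZ, mul(SSZ, add(SZ, Z)))))
  step 12: S(add(add(S(add(Z, Z)), mul(Z, add(SZ, Z))), mul(SZ, mul(SSZ, add(SZ, Z)))))
  step 13: S(add(S(add(add(Z, Z), mul(Z, add(SZ, Z)))), mul(SZ, mul(SSZ, add(SZ, Z)))))
  step 14: S(S(add(add(add(Z, Z), mul(Z, add(SZ, Z))), mul(SZ, mul(SSZ, add(SZ, Z))))))
  step 15: S(S(add(add(Z, mul(Z, add(SZ, Z))), mul(SZ, mul(SSZ, add(SZ, Z))))))
  step 16: S(S(add(mul(Z, add(SZ, Z)), mul(SZ, mul(SSZ, add(SZ, Z))))))
  step 17: S(S(add(Z, mul(SZ, mul(SSZ, add(SZ, Z))))))
  step 18: S(S(mul(SZ, mul(SSZ, add(SZ, Z)))))
  step 19: S(S(add(mul(SSZ, add(SZ, Z)), mul(Z, mul(SSZ, add(SZ, Z))))))
  step 20: S(S(add(add(add(SZ, Z), mul(SZ, add(SZ, Z))), mul(Z, mul(SSZ, add(SZ, Z))))))
  step 21: S(S(add(add(S(add(Z, Z)), mul(SZ, add(SZ, Z))), mul(Z, mul(SSZ, add(SZ, Z))))))
  step 22: S(S(add(S(add(add(Z, Z), mul(SZ, add(SZ, Z)))), mul(Z, mul(SSZ, add(SZ, Z))))))
  step 23: S(S(S(add(add(add(Z, Z), mul(SZ, add(SZ, Z))), mul(Z, mul(SSZ, add(SZ, Z)))))))
  step 24: S(S(S(add(add(Z, mul(SZ, add(SZ, Z))), mul(Z, mul(SSZ, add(SZ, Z)))))))
  step 25: S(S(S(add(mul(SZ, add(SZ, Z)), mul(Z, mul(SSZ, add(SZ, Z)))))))
  step 26: S(S(S(add(add(add(SZ, Z), mul(Z, add(SZ, Z))), mul(Z, mul(SSZ, add(SZ, Z)))))))
  step 27: S(S(S(add(add(S(add(Z, Z)), mul(Z, add(SZ, Z))), mul(Z, mul(SSZ, add(SZ, Z)))))))
  step 28: S(S(S(add(S(add(add(Z, Z), mul(Z, add(SZ, Z)))), mul(Z, mul(SSZ, add(SZ, Z)))))))
  step 29: S(S(S(S(add(add(add(Z, Z), mul(Z, add(SZ, Z))), mul(Z, mul(SSZ, add(SZ, Z))))))))
  step 30: S(S(S(S(add(add(Z, mul(Z, add(SZ, Z))), mul(Z, mul(SSZ, add(SZ, Z))))))))
  step 31: S(S(S(S(add(mul(Z, add(SZ, Z)), mul(Z, mul(SSZ, add(SZ, Z))))))))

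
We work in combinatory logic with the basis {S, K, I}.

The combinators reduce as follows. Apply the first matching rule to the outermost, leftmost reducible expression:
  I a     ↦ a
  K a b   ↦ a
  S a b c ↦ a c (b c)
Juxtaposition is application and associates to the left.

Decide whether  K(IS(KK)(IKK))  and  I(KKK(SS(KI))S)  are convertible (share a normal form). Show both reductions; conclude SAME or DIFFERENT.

Term A:
  start: K(IS(KK)(IKK))
  [1] K(S(KK)(IKK))
  [2] K(S(KK)(KK))

Term B:
  start: I(KKK(SS(KI))S)
  [1] KKK(SS(KI))S
  [2] K(SS(KI))S
  [3] SS(KI)

Answer: DIFFERENT — A ⇓ K(S(KK)(KK)), B ⇓ SS(KI)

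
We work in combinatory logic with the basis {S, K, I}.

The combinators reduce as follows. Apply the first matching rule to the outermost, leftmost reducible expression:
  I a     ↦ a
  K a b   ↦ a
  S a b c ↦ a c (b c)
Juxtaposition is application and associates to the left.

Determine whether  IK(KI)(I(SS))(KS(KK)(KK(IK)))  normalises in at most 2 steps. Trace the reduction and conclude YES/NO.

Answer: NO — after 2 steps the term is KI(KS(KK)(KK(IK))), not yet normal

Reduction:
  start: IK(KI)(I(SS))(KS(KK)(KK(IK)))
  [1] K(KI)(I(SS))(KS(KK)(KK(IK)))
  [2] KI(KS(KK)(KK(IK)))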